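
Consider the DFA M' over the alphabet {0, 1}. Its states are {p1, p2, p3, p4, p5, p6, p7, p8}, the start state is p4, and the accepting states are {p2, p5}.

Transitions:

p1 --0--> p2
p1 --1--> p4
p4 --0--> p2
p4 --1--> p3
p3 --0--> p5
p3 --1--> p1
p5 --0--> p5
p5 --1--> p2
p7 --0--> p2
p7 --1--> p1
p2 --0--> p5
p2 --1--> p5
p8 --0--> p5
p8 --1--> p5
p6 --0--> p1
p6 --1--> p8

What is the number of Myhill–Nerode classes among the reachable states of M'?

States {p6,p7,p8} cannot be reached from the start state, so discard them.
Initial partition by acceptance: {p2,p5} | {p1,p3,p4}.
No further refinement is possible. Final partition (2 blocks): {p2,p5} | {p1,p3,p4}.

2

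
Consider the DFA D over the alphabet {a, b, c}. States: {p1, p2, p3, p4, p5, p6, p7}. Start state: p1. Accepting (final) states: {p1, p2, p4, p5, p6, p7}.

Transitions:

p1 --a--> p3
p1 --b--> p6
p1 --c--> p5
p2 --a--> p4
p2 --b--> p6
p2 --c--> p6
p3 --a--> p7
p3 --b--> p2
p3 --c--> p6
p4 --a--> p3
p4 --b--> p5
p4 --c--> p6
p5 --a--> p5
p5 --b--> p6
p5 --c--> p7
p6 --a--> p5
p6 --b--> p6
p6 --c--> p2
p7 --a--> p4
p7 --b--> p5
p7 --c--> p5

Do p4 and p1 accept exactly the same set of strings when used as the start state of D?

Yes

All states are reachable from the start state.
P0 = {p1,p2,p4,p5,p6,p7} | {p3}.
On input a, block {p1,p2,p4,p5,p6,p7} splits into {p2,p5,p6,p7} and {p1,p4}.
Split {p2,p5,p6,p7} by δ(·,a) → {p2,p7} and {p5,p6}.
No further refinement is possible. Final partition (4 blocks): {p2,p7} | {p3} | {p1,p4} | {p5,p6}.
p4 and p1 lie in the same block of the stable partition, so they are equivalent — no string distinguishes them.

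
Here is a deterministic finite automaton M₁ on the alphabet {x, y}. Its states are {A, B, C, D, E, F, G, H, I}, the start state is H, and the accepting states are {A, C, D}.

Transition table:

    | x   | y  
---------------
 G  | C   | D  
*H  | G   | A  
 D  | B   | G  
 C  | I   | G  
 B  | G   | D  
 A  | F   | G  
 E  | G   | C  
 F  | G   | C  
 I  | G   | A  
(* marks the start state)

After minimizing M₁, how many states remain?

States {E} cannot be reached from the start state, so discard them.
Start with accepting vs non-accepting: {A,C,D} | {B,F,G,H,I}.
Split {B,F,G,H,I} by δ(·,x) → {B,F,H,I} and {G}.
Stable partition: {A,C,D} | {B,F,H,I} | {G} — 3 equivalence classes.

3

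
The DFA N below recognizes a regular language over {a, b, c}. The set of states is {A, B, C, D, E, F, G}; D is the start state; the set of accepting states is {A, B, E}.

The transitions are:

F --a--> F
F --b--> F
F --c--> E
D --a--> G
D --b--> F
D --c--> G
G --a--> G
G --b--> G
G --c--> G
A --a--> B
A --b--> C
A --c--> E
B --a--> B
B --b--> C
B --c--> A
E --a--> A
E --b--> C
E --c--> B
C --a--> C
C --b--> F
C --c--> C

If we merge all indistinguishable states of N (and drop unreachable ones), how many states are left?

5

All states are reachable from the start state.
P0 = {A,B,E} | {C,D,F,G}.
On input c, block {C,D,F,G} splits into {C,D,G} and {F}.
Split {C,D,G} by δ(·,b) → {C,D} and {G}.
Split {C,D} by δ(·,a) → {C} and {D}.
Stable partition: {A,B,E} | {C} | {F} | {G} | {D} — 5 equivalence classes.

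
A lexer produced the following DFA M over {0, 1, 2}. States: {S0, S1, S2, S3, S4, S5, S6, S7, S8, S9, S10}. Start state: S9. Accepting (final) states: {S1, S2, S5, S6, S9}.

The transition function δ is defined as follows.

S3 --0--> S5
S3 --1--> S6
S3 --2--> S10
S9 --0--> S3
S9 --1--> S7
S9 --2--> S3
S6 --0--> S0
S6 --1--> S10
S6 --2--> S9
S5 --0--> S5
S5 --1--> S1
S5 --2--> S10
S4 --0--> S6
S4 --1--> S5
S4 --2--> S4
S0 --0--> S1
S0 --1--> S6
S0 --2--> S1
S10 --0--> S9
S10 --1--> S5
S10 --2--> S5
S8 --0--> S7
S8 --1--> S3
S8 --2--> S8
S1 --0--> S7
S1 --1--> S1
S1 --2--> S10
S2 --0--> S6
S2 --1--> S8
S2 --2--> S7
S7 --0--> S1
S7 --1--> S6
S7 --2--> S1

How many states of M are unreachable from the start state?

3

Starting at S9 and following transitions, the reachable set is {S0, S1, S3, S5, S6, S7, S9, S10}. That leaves S2, S4, S8 unreachable — 3 in total.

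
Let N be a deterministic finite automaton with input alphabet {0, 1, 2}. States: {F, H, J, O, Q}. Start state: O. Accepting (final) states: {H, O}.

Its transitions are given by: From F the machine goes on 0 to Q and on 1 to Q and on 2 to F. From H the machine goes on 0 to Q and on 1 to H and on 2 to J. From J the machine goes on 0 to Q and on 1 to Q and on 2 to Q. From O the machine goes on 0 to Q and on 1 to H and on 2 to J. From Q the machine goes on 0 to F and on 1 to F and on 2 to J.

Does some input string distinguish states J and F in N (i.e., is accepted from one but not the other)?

Start with accepting vs non-accepting: {H,O} | {F,J,Q}.
No further refinement is possible. Final partition (2 blocks): {H,O} | {F,J,Q}.
J and F lie in the same block of the stable partition, so they are equivalent — no string distinguishes them.

No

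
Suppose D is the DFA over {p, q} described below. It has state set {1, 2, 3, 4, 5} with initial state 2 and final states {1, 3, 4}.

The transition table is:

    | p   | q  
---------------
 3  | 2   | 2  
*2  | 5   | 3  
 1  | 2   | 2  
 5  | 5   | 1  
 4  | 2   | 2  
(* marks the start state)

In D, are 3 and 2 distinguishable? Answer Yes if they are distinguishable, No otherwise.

States {4} cannot be reached from the start state, so discard them.
P0 = {1,3} | {2,5}.
The partition is now stable with 2 blocks: {1,3} | {2,5}.
3 and 2 end up in different blocks, so they are distinguishable. For instance, the string 'ε' is accepted from only 3.

Yes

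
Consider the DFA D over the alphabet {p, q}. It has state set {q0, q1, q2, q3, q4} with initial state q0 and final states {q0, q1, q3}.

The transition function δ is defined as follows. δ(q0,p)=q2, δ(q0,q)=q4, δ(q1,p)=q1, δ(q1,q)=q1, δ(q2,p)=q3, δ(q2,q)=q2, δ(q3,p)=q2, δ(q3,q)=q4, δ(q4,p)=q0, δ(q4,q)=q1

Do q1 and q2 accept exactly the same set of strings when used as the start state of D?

No

Start with accepting vs non-accepting: {q0,q1,q3} | {q2,q4}.
Refine {q0,q1,q3} on symbol p: members go to different blocks, giving {q0,q3} and {q1}.
Refine {q2,q4} on symbol q: members go to different blocks, giving {q2} and {q4}.
No further refinement is possible. Final partition (4 blocks): {q0,q3} | {q2} | {q1} | {q4}.
q1 and q2 end up in different blocks, so they are distinguishable. For instance, the string 'ε' is accepted from only q1.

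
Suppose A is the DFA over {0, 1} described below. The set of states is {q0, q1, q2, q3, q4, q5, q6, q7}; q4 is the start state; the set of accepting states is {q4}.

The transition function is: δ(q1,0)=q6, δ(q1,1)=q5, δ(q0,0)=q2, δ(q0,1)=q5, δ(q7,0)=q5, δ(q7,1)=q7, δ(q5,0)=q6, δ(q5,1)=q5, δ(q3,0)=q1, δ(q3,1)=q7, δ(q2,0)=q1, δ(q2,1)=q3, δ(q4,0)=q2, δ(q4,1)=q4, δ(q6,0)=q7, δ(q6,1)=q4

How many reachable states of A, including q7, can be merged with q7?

3

States {q0} cannot be reached from the start state, so discard them.
P0 = {q4} | {q1,q2,q3,q5,q6,q7}.
Split {q1,q2,q3,q5,q6,q7} by δ(·,1) → {q1,q2,q3,q5,q7} and {q6}.
Refine {q1,q2,q3,q5,q7} on symbol 0: members go to different blocks, giving {q2,q3,q7} and {q1,q5}.
No further refinement is possible. Final partition (4 blocks): {q4} | {q2,q3,q7} | {q6} | {q1,q5}.
State q7 belongs to the block {q2,q3,q7}, which has 3 states.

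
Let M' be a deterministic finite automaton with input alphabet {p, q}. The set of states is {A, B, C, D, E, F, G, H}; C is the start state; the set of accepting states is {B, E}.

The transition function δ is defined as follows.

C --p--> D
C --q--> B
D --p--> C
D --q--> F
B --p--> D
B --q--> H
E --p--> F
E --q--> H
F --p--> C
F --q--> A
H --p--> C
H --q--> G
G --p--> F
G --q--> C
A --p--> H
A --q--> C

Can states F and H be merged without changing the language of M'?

Yes

Reachable states from the start: {A,B,C,D,F,G,H}. Unreachable: {E} — drop them.
Start with accepting vs non-accepting: {B} | {A,C,D,F,G,H}.
On input q, block {A,C,D,F,G,H} splits into {A,D,F,G,H} and {C}.
On input p, block {A,D,F,G,H} splits into {D,F,H} and {A,G}.
Refine {D,F,H} on symbol q: members go to different blocks, giving {F,H} and {D}.
Stable partition: {B} | {F,H} | {C} | {A,G} | {D} — 5 equivalence classes.
F and H lie in the same block of the stable partition, so they are equivalent — no string distinguishes them.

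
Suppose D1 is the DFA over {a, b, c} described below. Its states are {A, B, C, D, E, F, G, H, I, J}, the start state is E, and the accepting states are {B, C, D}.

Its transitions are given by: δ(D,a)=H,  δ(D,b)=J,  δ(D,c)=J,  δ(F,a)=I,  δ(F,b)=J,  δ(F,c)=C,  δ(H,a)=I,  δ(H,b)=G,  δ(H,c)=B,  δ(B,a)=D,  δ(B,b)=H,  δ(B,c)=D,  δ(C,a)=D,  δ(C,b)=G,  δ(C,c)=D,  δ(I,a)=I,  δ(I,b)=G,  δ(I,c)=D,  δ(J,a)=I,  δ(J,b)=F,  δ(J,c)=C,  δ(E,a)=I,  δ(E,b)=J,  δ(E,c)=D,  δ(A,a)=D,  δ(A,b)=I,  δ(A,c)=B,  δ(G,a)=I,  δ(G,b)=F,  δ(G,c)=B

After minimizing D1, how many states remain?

4

First remove the unreachable states {A}; 9 states remain.
P0 = {B,C,D} | {E,F,G,H,I,J}.
On input a, block {B,C,D} splits into {B,C} and {D}.
Refine {E,F,G,H,I,J} on symbol c: members go to different blocks, giving {F,G,H,J} and {E,I}.
Stable partition: {B,C} | {F,G,H,J} | {D} | {E,I} — 4 equivalence classes.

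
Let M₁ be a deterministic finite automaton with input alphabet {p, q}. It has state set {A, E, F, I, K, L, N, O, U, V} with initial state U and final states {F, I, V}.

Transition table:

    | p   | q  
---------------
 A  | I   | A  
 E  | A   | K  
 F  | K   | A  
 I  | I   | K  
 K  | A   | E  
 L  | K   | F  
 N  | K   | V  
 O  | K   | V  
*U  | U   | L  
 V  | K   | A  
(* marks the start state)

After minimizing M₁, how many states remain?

6

States {N,O,V} cannot be reached from the start state, so discard them.
Initial partition by acceptance: {F,I} | {A,E,K,L,U}.
Split {F,I} by δ(·,p) → {F} and {I}.
On input p, block {A,E,K,L,U} splits into {E,K,L,U} and {A}.
Split {E,K,L,U} by δ(·,p) → {L,U} and {E,K}.
Refine {L,U} on symbol p: members go to different blocks, giving {L} and {U}.
No further refinement is possible. Final partition (6 blocks): {F} | {L} | {I} | {A} | {E,K} | {U}.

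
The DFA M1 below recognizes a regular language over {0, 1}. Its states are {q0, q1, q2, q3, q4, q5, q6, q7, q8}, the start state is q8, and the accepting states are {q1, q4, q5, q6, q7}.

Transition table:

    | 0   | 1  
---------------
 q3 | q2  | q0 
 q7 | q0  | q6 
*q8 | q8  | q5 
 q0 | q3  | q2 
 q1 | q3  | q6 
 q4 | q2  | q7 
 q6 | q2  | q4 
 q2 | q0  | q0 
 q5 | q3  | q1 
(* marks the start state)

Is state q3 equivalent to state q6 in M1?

Every state is reachable, so we keep all 9.
Initial partition by acceptance: {q1,q4,q5,q6,q7} | {q0,q2,q3,q8}.
Refine {q0,q2,q3,q8} on symbol 1: members go to different blocks, giving {q0,q2,q3} and {q8}.
No further refinement is possible. Final partition (3 blocks): {q1,q4,q5,q6,q7} | {q0,q2,q3} | {q8}.
q3 and q6 end up in different blocks, so they are distinguishable. For instance, the string 'ε' is accepted from only q6.

No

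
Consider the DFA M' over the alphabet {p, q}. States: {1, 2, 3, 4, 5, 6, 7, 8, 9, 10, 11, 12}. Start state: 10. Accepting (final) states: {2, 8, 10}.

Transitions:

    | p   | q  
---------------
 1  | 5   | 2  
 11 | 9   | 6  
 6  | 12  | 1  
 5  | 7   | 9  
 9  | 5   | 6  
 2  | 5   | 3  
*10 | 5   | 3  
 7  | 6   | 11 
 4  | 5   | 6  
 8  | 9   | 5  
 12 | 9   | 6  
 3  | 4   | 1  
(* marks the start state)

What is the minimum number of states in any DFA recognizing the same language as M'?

8

First remove the unreachable states {8}; 11 states remain.
Start with accepting vs non-accepting: {2,10} | {1,3,4,5,6,7,9,11,12}.
Split {1,3,4,5,6,7,9,11,12} by δ(·,q) → {3,4,5,6,7,9,11,12} and {1}.
Refine {3,4,5,6,7,9,11,12} on symbol q: members go to different blocks, giving {4,5,7,9,11,12} and {3,6}.
On input p, block {4,5,7,9,11,12} splits into {4,5,9,11,12} and {7}.
On input p, block {4,5,9,11,12} splits into {4,9,11,12} and {5}.
Refine {4,9,11,12} on symbol p: members go to different blocks, giving {4,9} and {11,12}.
Refine {3,6} on symbol p: members go to different blocks, giving {3} and {6}.
No further refinement is possible. Final partition (8 blocks): {2,10} | {4,9} | {1} | {3} | {7} | {5} | {11,12} | {6}.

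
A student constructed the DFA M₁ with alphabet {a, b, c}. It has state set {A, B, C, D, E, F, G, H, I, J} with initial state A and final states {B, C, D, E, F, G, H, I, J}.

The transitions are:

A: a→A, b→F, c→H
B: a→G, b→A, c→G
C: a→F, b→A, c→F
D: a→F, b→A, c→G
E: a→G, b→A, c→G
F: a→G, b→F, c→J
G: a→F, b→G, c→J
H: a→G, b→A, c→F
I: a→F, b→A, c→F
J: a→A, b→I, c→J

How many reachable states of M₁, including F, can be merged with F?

Reachable states from the start: {A,F,G,H,I,J}. Unreachable: {B,C,D,E} — drop them.
Initial partition by acceptance: {F,G,H,I,J} | {A}.
On input a, block {F,G,H,I,J} splits into {F,G,H,I} and {J}.
On input b, block {F,G,H,I} splits into {F,G} and {H,I}.
Stable partition: {F,G} | {A} | {J} | {H,I} — 4 equivalence classes.
State F belongs to the block {F,G}, which has 2 states.

2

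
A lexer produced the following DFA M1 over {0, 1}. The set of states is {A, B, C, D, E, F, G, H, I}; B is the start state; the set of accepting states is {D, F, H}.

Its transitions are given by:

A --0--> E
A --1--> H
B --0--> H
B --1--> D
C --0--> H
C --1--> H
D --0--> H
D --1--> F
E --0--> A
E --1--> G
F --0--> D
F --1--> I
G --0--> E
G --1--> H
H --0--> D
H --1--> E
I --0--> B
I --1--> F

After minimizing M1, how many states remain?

States {C} cannot be reached from the start state, so discard them.
Start with accepting vs non-accepting: {D,F,H} | {A,B,E,G,I}.
Split {D,F,H} by δ(·,1) → {F,H} and {D}.
Refine {A,B,E,G,I} on symbol 0: members go to different blocks, giving {A,E,G,I} and {B}.
On input 0, block {A,E,G,I} splits into {A,E,G} and {I}.
On input 1, block {F,H} splits into {F} and {H}.
Split {A,E,G} by δ(·,1) → {A,G} and {E}.
Stable partition: {F} | {A,G} | {D} | {B} | {I} | {H} | {E} — 7 equivalence classes.

7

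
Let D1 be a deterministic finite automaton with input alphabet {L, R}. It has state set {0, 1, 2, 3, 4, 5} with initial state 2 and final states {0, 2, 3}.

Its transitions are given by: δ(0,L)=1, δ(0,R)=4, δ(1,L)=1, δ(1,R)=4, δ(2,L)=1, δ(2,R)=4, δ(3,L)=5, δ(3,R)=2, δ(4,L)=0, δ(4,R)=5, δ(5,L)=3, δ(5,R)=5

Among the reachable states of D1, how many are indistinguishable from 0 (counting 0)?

All states are reachable from the start state.
Initial partition by acceptance: {0,2,3} | {1,4,5}.
Split {0,2,3} by δ(·,R) → {0,2} and {3}.
On input L, block {1,4,5} splits into {1} and {4} and {5}.
The partition is now stable with 5 blocks: {0,2} | {1} | {3} | {4} | {5}.
State 0 belongs to the block {0,2}, which has 2 states.

2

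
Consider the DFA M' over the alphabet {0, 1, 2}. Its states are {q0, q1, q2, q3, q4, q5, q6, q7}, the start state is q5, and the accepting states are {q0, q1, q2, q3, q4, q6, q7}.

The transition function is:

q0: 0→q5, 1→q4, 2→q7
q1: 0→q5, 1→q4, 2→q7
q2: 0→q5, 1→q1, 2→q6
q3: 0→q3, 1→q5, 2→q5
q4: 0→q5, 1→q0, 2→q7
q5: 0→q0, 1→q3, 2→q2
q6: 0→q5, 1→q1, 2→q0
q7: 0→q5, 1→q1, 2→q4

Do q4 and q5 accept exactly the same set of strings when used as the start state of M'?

Every state is reachable, so we keep all 8.
P0 = {q0,q1,q2,q3,q4,q6,q7} | {q5}.
On input 0, block {q0,q1,q2,q3,q4,q6,q7} splits into {q0,q1,q2,q4,q6,q7} and {q3}.
Stable partition: {q0,q1,q2,q4,q6,q7} | {q5} | {q3} — 3 equivalence classes.
q4 and q5 end up in different blocks, so they are distinguishable. For instance, the string 'ε' is accepted from only q4.

No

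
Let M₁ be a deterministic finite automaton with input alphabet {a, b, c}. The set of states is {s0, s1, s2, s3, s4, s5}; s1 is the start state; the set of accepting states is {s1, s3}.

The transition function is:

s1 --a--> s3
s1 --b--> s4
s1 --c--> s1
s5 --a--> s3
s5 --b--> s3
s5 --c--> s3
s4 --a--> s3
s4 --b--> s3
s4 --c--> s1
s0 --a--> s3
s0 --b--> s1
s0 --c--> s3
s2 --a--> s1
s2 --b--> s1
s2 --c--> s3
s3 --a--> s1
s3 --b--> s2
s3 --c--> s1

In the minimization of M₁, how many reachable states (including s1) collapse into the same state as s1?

2

Reachable states from the start: {s1,s2,s3,s4}. Unreachable: {s0,s5} — drop them.
Initial partition by acceptance: {s1,s3} | {s2,s4}.
The partition is now stable with 2 blocks: {s1,s3} | {s2,s4}.
The equivalence class containing s1 is {s1,s3}, of size 2.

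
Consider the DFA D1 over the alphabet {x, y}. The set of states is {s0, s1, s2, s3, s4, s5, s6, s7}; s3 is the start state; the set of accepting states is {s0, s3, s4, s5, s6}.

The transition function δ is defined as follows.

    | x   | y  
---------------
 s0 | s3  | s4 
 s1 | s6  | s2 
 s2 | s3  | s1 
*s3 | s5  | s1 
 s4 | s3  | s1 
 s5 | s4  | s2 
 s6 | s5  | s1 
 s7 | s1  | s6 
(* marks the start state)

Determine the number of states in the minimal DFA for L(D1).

2

States {s0,s7} cannot be reached from the start state, so discard them.
P0 = {s3,s4,s5,s6} | {s1,s2}.
Stable partition: {s3,s4,s5,s6} | {s1,s2} — 2 equivalence classes.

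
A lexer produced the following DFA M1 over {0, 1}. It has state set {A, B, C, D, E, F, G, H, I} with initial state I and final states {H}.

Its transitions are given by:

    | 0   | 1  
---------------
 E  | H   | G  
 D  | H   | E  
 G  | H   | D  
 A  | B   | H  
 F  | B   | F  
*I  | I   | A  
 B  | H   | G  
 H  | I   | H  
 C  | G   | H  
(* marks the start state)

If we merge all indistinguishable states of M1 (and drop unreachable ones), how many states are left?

4

First remove the unreachable states {C,F}; 7 states remain.
Initial partition by acceptance: {H} | {A,B,D,E,G,I}.
Refine {A,B,D,E,G,I} on symbol 0: members go to different blocks, giving {B,D,E,G} and {A,I}.
Split {A,I} by δ(·,0) → {A} and {I}.
Stable partition: {H} | {B,D,E,G} | {A} | {I} — 4 equivalence classes.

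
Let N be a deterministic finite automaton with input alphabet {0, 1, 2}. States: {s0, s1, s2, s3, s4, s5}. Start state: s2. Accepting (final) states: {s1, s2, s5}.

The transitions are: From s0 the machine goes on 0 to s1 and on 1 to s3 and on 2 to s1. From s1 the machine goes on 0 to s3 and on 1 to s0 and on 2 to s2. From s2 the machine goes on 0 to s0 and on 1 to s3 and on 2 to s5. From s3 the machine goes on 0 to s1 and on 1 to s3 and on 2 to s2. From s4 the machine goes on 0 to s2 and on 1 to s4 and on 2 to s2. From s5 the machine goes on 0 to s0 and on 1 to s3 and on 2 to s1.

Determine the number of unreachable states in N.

No path from s2 leads to s4; the other 5 states are all reachable.

1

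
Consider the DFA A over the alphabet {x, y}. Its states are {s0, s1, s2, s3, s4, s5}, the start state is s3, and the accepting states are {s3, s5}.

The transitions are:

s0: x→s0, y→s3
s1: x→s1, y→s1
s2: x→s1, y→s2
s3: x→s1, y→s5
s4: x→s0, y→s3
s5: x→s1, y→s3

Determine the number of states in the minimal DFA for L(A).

States {s0,s2,s4} cannot be reached from the start state, so discard them.
Initial partition by acceptance: {s3,s5} | {s1}.
No further refinement is possible. Final partition (2 blocks): {s3,s5} | {s1}.

2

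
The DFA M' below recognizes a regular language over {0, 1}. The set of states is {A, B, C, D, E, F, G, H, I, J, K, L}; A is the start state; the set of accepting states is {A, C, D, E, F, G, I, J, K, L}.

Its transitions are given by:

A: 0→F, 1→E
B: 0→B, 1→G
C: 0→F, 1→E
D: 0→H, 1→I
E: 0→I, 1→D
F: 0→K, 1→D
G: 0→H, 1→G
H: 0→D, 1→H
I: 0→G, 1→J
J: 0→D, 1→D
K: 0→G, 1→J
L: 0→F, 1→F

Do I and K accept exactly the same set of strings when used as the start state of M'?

Reachable states from the start: {A,D,E,F,G,H,I,J,K}. Unreachable: {B,C,L} — drop them.
P0 = {A,D,E,F,G,I,J,K} | {H}.
Refine {A,D,E,F,G,I,J,K} on symbol 0: members go to different blocks, giving {A,E,F,I,J,K} and {D,G}.
Refine {A,E,F,I,J,K} on symbol 0: members go to different blocks, giving {A,E,F} and {I,J,K}.
Split {A,E,F} by δ(·,0) → {E,F} and {A}.
Refine {D,G} on symbol 1: members go to different blocks, giving {D} and {G}.
Split {I,J,K} by δ(·,0) → {I,K} and {J}.
The partition is now stable with 7 blocks: {E,F} | {H} | {D} | {I,K} | {A} | {G} | {J}.
I and K lie in the same block of the stable partition, so they are equivalent — no string distinguishes them.

Yes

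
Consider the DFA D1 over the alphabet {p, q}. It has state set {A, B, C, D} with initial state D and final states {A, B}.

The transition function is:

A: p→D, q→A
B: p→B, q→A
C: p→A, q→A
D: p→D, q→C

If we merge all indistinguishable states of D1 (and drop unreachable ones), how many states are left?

3

First remove the unreachable states {B}; 3 states remain.
Start with accepting vs non-accepting: {A} | {C,D}.
On input p, block {C,D} splits into {C} and {D}.
Stable partition: {A} | {C} | {D} — 3 equivalence classes.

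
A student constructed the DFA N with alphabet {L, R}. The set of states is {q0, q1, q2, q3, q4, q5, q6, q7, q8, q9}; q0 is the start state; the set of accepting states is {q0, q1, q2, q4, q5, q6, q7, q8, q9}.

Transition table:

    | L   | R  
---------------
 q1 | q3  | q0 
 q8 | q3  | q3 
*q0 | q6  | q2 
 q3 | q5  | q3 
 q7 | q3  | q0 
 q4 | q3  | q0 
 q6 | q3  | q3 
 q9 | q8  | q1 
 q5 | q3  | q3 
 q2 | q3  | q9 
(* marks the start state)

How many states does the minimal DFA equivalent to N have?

States {q4,q7} cannot be reached from the start state, so discard them.
Initial partition by acceptance: {q0,q1,q2,q5,q6,q8,q9} | {q3}.
Split {q0,q1,q2,q5,q6,q8,q9} by δ(·,L) → {q1,q2,q5,q6,q8} and {q0,q9}.
On input R, block {q1,q2,q5,q6,q8} splits into {q5,q6,q8} and {q1,q2}.
The partition is now stable with 4 blocks: {q5,q6,q8} | {q3} | {q0,q9} | {q1,q2}.

4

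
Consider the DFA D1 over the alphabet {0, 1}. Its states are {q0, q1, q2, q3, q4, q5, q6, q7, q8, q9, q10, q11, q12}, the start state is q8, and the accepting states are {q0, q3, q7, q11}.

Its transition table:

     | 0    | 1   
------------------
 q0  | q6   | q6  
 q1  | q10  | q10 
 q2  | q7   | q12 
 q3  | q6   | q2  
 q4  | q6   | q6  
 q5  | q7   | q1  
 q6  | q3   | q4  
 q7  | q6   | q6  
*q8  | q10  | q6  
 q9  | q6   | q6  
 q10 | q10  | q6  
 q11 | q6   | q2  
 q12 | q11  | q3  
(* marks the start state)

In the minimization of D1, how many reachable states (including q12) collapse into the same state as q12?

1

States {q0,q1,q5,q9} cannot be reached from the start state, so discard them.
Initial partition by acceptance: {q3,q7,q11} | {q2,q4,q6,q8,q10,q12}.
Refine {q2,q4,q6,q8,q10,q12} on symbol 0: members go to different blocks, giving {q2,q6,q12} and {q4,q8,q10}.
Refine {q2,q6,q12} on symbol 1: members go to different blocks, giving {q2} and {q6} and {q12}.
Split {q3,q7,q11} by δ(·,1) → {q3,q11} and {q7}.
Split {q4,q8,q10} by δ(·,0) → {q8,q10} and {q4}.
Stable partition: {q3,q11} | {q2} | {q8,q10} | {q6} | {q12} | {q7} | {q4} — 7 equivalence classes.
State q12 belongs to the block {q12}, which has 1 states.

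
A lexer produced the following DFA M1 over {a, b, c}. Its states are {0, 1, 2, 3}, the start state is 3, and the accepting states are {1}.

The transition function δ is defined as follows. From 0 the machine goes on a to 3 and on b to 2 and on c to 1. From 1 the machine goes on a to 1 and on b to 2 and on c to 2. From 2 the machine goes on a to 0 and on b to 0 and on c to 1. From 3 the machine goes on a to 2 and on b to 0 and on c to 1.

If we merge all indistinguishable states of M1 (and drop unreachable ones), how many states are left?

2

All states are reachable from the start state.
Start with accepting vs non-accepting: {1} | {0,2,3}.
No further refinement is possible. Final partition (2 blocks): {1} | {0,2,3}.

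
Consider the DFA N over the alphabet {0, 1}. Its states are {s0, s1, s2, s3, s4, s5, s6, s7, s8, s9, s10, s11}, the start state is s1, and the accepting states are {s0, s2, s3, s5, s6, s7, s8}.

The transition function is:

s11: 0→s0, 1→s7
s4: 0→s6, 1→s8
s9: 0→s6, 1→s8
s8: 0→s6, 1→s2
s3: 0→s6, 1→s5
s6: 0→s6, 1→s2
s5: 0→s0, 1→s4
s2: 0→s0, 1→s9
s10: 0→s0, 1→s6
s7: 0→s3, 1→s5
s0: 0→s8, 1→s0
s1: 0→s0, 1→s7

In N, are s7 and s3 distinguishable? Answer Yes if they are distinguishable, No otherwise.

States {s10,s11} cannot be reached from the start state, so discard them.
P0 = {s0,s2,s3,s5,s6,s7,s8} | {s1,s4,s9}.
Refine {s0,s2,s3,s5,s6,s7,s8} on symbol 1: members go to different blocks, giving {s0,s3,s6,s7,s8} and {s2,s5}.
On input 1, block {s0,s3,s6,s7,s8} splits into {s3,s6,s7,s8} and {s0}.
Refine {s1,s4,s9} on symbol 0: members go to different blocks, giving {s4,s9} and {s1}.
The partition is now stable with 5 blocks: {s3,s6,s7,s8} | {s4,s9} | {s2,s5} | {s0} | {s1}.
s7 and s3 lie in the same block of the stable partition, so they are equivalent — no string distinguishes them.

No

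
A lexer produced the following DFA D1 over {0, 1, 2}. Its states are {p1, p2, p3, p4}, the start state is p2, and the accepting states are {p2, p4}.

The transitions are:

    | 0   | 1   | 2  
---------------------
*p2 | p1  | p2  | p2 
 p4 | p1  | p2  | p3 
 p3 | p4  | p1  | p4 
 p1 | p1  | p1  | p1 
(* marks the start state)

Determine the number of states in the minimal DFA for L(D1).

2

First remove the unreachable states {p3,p4}; 2 states remain.
Start with accepting vs non-accepting: {p2} | {p1}.
The partition is now stable with 2 blocks: {p2} | {p1}.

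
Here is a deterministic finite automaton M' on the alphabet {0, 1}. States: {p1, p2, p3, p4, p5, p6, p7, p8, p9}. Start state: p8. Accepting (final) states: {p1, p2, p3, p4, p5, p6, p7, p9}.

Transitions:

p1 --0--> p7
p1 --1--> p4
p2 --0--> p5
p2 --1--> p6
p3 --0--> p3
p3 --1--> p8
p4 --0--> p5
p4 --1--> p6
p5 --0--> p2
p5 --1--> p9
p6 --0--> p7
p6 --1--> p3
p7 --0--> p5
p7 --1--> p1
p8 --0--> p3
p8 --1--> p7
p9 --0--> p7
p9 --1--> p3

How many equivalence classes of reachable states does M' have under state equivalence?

6

Every state is reachable, so we keep all 9.
P0 = {p1,p2,p3,p4,p5,p6,p7,p9} | {p8}.
On input 1, block {p1,p2,p3,p4,p5,p6,p7,p9} splits into {p1,p2,p4,p5,p6,p7,p9} and {p3}.
On input 1, block {p1,p2,p4,p5,p6,p7,p9} splits into {p1,p2,p4,p5,p7} and {p6,p9}.
Refine {p1,p2,p4,p5,p7} on symbol 1: members go to different blocks, giving {p2,p4,p5} and {p1,p7}.
Split {p1,p7} by δ(·,0) → {p1} and {p7}.
Stable partition: {p2,p4,p5} | {p8} | {p3} | {p6,p9} | {p1} | {p7} — 6 equivalence classes.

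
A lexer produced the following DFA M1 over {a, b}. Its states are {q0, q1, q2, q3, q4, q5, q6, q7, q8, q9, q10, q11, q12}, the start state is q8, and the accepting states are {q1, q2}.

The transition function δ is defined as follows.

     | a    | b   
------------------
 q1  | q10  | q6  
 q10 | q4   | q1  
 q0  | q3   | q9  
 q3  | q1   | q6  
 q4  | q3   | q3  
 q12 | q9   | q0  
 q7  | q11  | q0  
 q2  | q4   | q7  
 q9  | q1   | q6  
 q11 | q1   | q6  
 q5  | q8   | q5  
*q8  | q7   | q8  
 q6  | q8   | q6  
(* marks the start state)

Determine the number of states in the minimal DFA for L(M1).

7

First remove the unreachable states {q2,q5,q12}; 10 states remain.
Start with accepting vs non-accepting: {q1} | {q0,q3,q4,q6,q7,q8,q9,q10,q11}.
Split {q0,q3,q4,q6,q7,q8,q9,q10,q11} by δ(·,a) → {q0,q4,q6,q7,q8,q10} and {q3,q9,q11}.
Refine {q0,q4,q6,q7,q8,q10} on symbol a: members go to different blocks, giving {q0,q4,q7} and {q6,q8,q10}.
Refine {q0,q4,q7} on symbol b: members go to different blocks, giving {q0,q4} and {q7}.
Split {q6,q8,q10} by δ(·,a) → {q6} and {q8} and {q10}.
The partition is now stable with 7 blocks: {q1} | {q0,q4} | {q3,q9,q11} | {q6} | {q7} | {q8} | {q10}.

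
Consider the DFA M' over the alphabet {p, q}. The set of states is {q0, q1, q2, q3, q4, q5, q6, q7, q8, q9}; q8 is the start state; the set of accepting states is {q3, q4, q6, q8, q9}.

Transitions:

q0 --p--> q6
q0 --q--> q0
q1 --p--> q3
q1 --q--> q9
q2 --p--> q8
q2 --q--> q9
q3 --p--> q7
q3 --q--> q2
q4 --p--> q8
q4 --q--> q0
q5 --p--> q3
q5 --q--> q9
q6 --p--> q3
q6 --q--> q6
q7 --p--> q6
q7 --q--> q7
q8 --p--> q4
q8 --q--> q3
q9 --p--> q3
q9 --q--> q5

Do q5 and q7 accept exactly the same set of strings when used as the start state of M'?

Reachable states from the start: {q0,q2,q3,q4,q5,q6,q7,q8,q9}. Unreachable: {q1} — drop them.
P0 = {q3,q4,q6,q8,q9} | {q0,q2,q5,q7}.
On input p, block {q3,q4,q6,q8,q9} splits into {q4,q6,q8,q9} and {q3}.
Split {q4,q6,q8,q9} by δ(·,p) → {q4,q8} and {q6,q9}.
Split {q4,q8} by δ(·,q) → {q4} and {q8}.
Refine {q0,q2,q5,q7} on symbol p: members go to different blocks, giving {q0,q7} and {q2} and {q5}.
On input q, block {q6,q9} splits into {q6} and {q9}.
The partition is now stable with 8 blocks: {q4} | {q0,q7} | {q3} | {q6} | {q8} | {q2} | {q5} | {q9}.
q5 and q7 end up in different blocks, so they are distinguishable. For instance, the string 'q' is accepted from only q5.

No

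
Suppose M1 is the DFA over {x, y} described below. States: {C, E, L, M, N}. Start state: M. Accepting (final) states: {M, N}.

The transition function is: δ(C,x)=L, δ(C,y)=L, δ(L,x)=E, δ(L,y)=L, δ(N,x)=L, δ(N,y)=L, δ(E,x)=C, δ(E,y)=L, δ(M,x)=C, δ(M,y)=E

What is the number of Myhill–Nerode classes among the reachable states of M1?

2

First remove the unreachable states {N}; 4 states remain.
Start with accepting vs non-accepting: {M} | {C,E,L}.
No further refinement is possible. Final partition (2 blocks): {M} | {C,E,L}.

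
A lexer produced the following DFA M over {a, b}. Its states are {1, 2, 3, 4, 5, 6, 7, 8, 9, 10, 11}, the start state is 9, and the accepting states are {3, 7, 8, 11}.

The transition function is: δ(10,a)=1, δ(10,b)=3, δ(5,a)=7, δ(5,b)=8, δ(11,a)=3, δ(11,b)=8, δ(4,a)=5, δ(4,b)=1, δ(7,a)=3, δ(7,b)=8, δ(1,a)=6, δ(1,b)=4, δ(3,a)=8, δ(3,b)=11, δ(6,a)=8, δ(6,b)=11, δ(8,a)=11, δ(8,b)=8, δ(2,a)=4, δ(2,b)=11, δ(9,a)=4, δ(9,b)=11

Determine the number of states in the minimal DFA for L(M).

Reachable states from the start: {1,3,4,5,6,7,8,9,11}. Unreachable: {2,10} — drop them.
Initial partition by acceptance: {3,7,8,11} | {1,4,5,6,9}.
Split {1,4,5,6,9} by δ(·,a) → {1,4,9} and {5,6}.
Refine {1,4,9} on symbol a: members go to different blocks, giving {1,4} and {9}.
No further refinement is possible. Final partition (4 blocks): {3,7,8,11} | {1,4} | {5,6} | {9}.

4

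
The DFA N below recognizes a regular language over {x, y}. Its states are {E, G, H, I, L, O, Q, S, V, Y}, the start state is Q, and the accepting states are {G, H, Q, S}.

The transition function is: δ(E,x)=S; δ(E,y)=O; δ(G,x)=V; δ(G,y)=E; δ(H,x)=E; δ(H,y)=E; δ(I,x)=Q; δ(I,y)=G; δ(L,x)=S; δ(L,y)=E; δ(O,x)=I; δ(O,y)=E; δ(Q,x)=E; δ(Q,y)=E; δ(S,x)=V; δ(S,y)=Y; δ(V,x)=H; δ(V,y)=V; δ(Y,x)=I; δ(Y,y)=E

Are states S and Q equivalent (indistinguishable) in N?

No

Reachable states from the start: {E,G,H,I,O,Q,S,V,Y}. Unreachable: {L} — drop them.
P0 = {G,H,Q,S} | {E,I,O,V,Y}.
Split {E,I,O,V,Y} by δ(·,x) → {E,I,V} and {O,Y}.
On input y, block {G,H,Q,S} splits into {G,H,Q} and {S}.
Refine {E,I,V} on symbol x: members go to different blocks, giving {I,V} and {E}.
Refine {G,H,Q} on symbol x: members go to different blocks, giving {H,Q} and {G}.
Split {I,V} by δ(·,y) → {V} and {I}.
Stable partition: {H,Q} | {V} | {O,Y} | {S} | {E} | {G} | {I} — 7 equivalence classes.
S and Q end up in different blocks, so they are distinguishable. For instance, the string 'yx' is accepted from only Q.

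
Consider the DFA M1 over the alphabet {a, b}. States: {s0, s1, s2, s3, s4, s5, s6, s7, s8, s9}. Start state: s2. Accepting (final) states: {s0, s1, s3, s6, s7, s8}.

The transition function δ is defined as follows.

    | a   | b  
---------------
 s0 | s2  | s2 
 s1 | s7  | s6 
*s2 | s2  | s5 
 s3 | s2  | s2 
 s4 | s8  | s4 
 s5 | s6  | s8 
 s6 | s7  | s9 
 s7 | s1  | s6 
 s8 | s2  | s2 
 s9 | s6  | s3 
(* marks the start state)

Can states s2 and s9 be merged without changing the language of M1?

No

Reachable states from the start: {s1,s2,s3,s5,s6,s7,s8,s9}. Unreachable: {s0,s4} — drop them.
Initial partition by acceptance: {s1,s3,s6,s7,s8} | {s2,s5,s9}.
Refine {s1,s3,s6,s7,s8} on symbol a: members go to different blocks, giving {s1,s6,s7} and {s3,s8}.
Refine {s1,s6,s7} on symbol b: members go to different blocks, giving {s1,s7} and {s6}.
Refine {s2,s5,s9} on symbol a: members go to different blocks, giving {s5,s9} and {s2}.
The partition is now stable with 5 blocks: {s1,s7} | {s5,s9} | {s3,s8} | {s6} | {s2}.
s2 and s9 end up in different blocks, so they are distinguishable. For instance, the string 'a' is accepted from only s9.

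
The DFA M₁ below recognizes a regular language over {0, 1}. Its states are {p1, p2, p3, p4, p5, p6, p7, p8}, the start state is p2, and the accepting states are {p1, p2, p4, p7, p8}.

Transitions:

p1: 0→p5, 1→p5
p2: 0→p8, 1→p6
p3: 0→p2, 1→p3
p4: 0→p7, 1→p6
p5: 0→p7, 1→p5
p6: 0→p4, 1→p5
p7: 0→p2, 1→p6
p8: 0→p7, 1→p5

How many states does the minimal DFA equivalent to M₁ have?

States {p1,p3} cannot be reached from the start state, so discard them.
Start with accepting vs non-accepting: {p2,p4,p7,p8} | {p5,p6}.
No further refinement is possible. Final partition (2 blocks): {p2,p4,p7,p8} | {p5,p6}.

2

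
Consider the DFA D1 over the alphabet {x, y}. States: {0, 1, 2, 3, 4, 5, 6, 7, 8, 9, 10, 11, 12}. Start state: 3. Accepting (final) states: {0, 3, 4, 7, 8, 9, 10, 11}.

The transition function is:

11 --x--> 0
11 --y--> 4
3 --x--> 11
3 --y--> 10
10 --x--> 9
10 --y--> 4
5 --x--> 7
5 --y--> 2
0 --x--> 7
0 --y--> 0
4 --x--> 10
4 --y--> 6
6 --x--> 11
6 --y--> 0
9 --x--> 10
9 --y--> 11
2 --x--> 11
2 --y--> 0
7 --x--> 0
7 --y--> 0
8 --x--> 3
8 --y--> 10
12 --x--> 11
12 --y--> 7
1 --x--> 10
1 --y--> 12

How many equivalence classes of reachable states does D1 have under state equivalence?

7

Reachable states from the start: {0,3,4,6,7,9,10,11}. Unreachable: {1,2,5,8,12} — drop them.
Initial partition by acceptance: {0,3,4,7,9,10,11} | {6}.
Refine {0,3,4,7,9,10,11} on symbol y: members go to different blocks, giving {0,3,7,9,10,11} and {4}.
On input y, block {0,3,7,9,10,11} splits into {0,3,7,9} and {10,11}.
On input x, block {0,3,7,9} splits into {0,7} and {3,9}.
Refine {10,11} on symbol x: members go to different blocks, giving {10} and {11}.
Refine {3,9} on symbol x: members go to different blocks, giving {3} and {9}.
No further refinement is possible. Final partition (7 blocks): {0,7} | {6} | {4} | {10} | {3} | {11} | {9}.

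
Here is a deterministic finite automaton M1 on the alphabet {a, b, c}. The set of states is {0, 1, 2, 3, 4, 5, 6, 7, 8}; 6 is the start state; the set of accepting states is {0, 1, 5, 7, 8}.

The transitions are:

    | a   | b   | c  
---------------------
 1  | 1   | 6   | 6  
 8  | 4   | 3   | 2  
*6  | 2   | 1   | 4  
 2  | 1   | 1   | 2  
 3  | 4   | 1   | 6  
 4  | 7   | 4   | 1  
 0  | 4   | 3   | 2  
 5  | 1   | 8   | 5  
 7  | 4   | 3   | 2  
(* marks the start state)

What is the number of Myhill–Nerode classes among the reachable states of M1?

6

Reachable states from the start: {1,2,3,4,6,7}. Unreachable: {0,5,8} — drop them.
P0 = {1,7} | {2,3,4,6}.
Split {1,7} by δ(·,a) → {1} and {7}.
Refine {2,3,4,6} on symbol a: members go to different blocks, giving {3,6} and {2} and {4}.
Split {3,6} by δ(·,a) → {3} and {6}.
The partition is now stable with 6 blocks: {1} | {3} | {7} | {2} | {4} | {6}.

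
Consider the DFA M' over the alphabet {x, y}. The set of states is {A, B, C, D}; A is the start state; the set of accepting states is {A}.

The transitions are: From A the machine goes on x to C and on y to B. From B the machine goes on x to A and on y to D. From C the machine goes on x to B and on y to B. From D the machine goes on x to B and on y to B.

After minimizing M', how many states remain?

Every state is reachable, so we keep all 4.
Initial partition by acceptance: {A} | {B,C,D}.
On input x, block {B,C,D} splits into {C,D} and {B}.
No further refinement is possible. Final partition (3 blocks): {A} | {C,D} | {B}.

3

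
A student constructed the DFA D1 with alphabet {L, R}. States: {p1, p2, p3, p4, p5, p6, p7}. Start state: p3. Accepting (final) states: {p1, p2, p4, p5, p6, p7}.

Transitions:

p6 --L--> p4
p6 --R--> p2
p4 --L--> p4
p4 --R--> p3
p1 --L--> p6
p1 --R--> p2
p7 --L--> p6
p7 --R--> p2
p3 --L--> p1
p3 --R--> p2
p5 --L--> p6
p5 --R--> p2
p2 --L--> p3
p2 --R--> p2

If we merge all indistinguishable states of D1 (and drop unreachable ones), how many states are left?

5

First remove the unreachable states {p5,p7}; 5 states remain.
Initial partition by acceptance: {p1,p2,p4,p6} | {p3}.
Split {p1,p2,p4,p6} by δ(·,L) → {p1,p4,p6} and {p2}.
On input R, block {p1,p4,p6} splits into {p1,p6} and {p4}.
Split {p1,p6} by δ(·,L) → {p1} and {p6}.
The partition is now stable with 5 blocks: {p1} | {p3} | {p2} | {p4} | {p6}.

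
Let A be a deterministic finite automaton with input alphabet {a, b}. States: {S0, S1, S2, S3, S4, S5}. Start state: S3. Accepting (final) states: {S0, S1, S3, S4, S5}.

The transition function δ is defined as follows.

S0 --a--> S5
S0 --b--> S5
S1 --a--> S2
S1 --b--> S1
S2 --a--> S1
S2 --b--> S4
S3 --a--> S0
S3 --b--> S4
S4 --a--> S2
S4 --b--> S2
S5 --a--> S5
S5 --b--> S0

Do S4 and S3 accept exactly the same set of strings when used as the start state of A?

No

All states are reachable from the start state.
Start with accepting vs non-accepting: {S0,S1,S3,S4,S5} | {S2}.
Refine {S0,S1,S3,S4,S5} on symbol a: members go to different blocks, giving {S0,S3,S5} and {S1,S4}.
Split {S0,S3,S5} by δ(·,b) → {S0,S5} and {S3}.
Refine {S1,S4} on symbol b: members go to different blocks, giving {S1} and {S4}.
The partition is now stable with 5 blocks: {S0,S5} | {S2} | {S1} | {S3} | {S4}.
S4 and S3 end up in different blocks, so they are distinguishable. For instance, the string 'a' is accepted from only S3.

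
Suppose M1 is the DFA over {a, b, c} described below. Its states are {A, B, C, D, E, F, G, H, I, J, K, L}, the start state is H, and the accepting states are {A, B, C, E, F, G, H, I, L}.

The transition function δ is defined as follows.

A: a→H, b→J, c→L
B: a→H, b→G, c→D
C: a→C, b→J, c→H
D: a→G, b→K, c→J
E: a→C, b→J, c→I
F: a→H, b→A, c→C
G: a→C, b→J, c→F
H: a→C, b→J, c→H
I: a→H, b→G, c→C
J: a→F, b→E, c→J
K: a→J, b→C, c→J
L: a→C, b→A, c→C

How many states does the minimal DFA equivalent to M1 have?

States {B,D,K} cannot be reached from the start state, so discard them.
P0 = {A,C,E,F,G,H,I,L} | {J}.
Refine {A,C,E,F,G,H,I,L} on symbol b: members go to different blocks, giving {A,C,E,G,H} and {F,I,L}.
On input c, block {A,C,E,G,H} splits into {A,E,G} and {C,H}.
No further refinement is possible. Final partition (4 blocks): {A,E,G} | {J} | {F,I,L} | {C,H}.

4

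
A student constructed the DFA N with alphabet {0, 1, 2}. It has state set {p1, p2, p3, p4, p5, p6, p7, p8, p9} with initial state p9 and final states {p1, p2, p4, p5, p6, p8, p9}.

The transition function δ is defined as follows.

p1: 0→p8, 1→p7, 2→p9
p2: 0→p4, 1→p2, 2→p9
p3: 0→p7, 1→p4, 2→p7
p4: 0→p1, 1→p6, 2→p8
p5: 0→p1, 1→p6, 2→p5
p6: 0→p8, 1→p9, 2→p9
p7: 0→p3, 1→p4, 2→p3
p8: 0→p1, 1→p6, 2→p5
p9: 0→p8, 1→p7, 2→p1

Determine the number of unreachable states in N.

No path from p9 leads to p2; the other 8 states are all reachable.

1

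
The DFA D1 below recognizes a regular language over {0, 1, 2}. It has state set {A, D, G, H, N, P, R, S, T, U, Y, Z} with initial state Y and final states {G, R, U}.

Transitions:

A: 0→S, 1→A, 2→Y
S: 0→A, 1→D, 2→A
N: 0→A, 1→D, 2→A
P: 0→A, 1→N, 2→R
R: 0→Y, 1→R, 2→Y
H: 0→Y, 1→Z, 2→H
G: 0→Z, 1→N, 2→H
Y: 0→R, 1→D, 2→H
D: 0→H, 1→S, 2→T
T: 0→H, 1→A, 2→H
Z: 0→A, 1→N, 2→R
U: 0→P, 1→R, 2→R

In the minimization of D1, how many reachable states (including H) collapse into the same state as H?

First remove the unreachable states {G,P,U}; 9 states remain.
Initial partition by acceptance: {R} | {A,D,H,N,S,T,Y,Z}.
Split {A,D,H,N,S,T,Y,Z} by δ(·,0) → {A,D,H,N,S,T,Z} and {Y}.
Split {A,D,H,N,S,T,Z} by δ(·,0) → {A,D,N,S,T,Z} and {H}.
Refine {A,D,N,S,T,Z} on symbol 0: members go to different blocks, giving {A,N,S,Z} and {D,T}.
On input 1, block {A,N,S,Z} splits into {N,S} and {A,Z}.
On input 1, block {D,T} splits into {T} and {D}.
Refine {A,Z} on symbol 0: members go to different blocks, giving {A} and {Z}.
No further refinement is possible. Final partition (8 blocks): {R} | {N,S} | {Y} | {H} | {T} | {A} | {D} | {Z}.
State H belongs to the block {H}, which has 1 states.

1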